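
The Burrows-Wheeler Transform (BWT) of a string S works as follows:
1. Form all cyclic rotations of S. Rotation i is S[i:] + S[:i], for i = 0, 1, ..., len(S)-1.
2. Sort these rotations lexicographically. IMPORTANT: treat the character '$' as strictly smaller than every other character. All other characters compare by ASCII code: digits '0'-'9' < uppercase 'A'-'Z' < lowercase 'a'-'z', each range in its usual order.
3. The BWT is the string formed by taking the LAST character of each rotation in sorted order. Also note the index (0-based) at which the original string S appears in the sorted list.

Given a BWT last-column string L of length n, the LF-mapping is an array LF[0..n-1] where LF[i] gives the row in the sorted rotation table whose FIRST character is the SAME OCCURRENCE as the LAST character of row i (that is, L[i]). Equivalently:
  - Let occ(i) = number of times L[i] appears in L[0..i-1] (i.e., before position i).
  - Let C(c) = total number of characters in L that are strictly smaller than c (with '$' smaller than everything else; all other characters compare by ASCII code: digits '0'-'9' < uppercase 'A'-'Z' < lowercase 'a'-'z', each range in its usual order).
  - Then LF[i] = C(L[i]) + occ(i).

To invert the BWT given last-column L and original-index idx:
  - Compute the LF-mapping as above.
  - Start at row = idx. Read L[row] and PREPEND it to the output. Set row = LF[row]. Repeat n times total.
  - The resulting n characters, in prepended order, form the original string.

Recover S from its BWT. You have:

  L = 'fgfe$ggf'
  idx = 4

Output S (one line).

LF mapping: 2 5 3 1 0 6 7 4
Walk LF starting at row 4, prepending L[row]:
  step 1: row=4, L[4]='$', prepend. Next row=LF[4]=0
  step 2: row=0, L[0]='f', prepend. Next row=LF[0]=2
  step 3: row=2, L[2]='f', prepend. Next row=LF[2]=3
  step 4: row=3, L[3]='e', prepend. Next row=LF[3]=1
  step 5: row=1, L[1]='g', prepend. Next row=LF[1]=5
  step 6: row=5, L[5]='g', prepend. Next row=LF[5]=6
  step 7: row=6, L[6]='g', prepend. Next row=LF[6]=7
  step 8: row=7, L[7]='f', prepend. Next row=LF[7]=4
Reversed output: fgggeff$

Answer: fgggeff$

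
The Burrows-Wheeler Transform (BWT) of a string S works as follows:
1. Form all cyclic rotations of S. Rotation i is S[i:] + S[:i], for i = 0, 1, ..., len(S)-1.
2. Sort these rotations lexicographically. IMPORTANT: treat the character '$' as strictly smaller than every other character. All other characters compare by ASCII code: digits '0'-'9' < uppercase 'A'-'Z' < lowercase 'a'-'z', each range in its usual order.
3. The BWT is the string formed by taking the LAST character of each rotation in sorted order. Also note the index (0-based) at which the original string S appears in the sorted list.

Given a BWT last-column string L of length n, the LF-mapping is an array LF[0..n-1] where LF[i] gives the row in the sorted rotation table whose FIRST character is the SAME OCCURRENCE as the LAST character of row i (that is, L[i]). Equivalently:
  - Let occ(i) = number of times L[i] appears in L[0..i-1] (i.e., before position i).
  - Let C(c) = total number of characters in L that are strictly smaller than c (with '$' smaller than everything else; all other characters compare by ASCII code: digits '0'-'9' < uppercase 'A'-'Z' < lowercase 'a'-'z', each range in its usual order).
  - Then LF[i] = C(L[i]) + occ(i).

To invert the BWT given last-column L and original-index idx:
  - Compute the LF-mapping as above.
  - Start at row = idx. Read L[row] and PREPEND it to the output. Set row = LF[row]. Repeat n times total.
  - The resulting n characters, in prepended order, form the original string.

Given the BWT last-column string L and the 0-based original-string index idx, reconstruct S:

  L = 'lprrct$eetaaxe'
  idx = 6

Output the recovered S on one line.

LF mapping: 7 8 9 10 3 11 0 4 5 12 1 2 13 6
Walk LF starting at row 6, prepending L[row]:
  step 1: row=6, L[6]='$', prepend. Next row=LF[6]=0
  step 2: row=0, L[0]='l', prepend. Next row=LF[0]=7
  step 3: row=7, L[7]='e', prepend. Next row=LF[7]=4
  step 4: row=4, L[4]='c', prepend. Next row=LF[4]=3
  step 5: row=3, L[3]='r', prepend. Next row=LF[3]=10
  step 6: row=10, L[10]='a', prepend. Next row=LF[10]=1
  step 7: row=1, L[1]='p', prepend. Next row=LF[1]=8
  step 8: row=8, L[8]='e', prepend. Next row=LF[8]=5
  step 9: row=5, L[5]='t', prepend. Next row=LF[5]=11
  step 10: row=11, L[11]='a', prepend. Next row=LF[11]=2
  step 11: row=2, L[2]='r', prepend. Next row=LF[2]=9
  step 12: row=9, L[9]='t', prepend. Next row=LF[9]=12
  step 13: row=12, L[12]='x', prepend. Next row=LF[12]=13
  step 14: row=13, L[13]='e', prepend. Next row=LF[13]=6
Reversed output: extrateparcel$

Answer: extrateparcel$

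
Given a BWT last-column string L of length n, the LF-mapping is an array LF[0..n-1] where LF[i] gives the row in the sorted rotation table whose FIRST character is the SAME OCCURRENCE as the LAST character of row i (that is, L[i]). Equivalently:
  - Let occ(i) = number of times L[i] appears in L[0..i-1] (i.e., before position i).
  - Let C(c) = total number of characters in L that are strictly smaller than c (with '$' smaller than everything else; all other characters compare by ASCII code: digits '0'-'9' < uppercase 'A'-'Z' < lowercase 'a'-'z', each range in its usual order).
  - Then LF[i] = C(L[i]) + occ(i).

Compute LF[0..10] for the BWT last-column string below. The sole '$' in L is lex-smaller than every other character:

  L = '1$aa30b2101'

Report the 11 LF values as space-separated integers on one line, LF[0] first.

Char counts: '$':1, '0':2, '1':3, '2':1, '3':1, 'a':2, 'b':1
C (first-col start): C('$')=0, C('0')=1, C('1')=3, C('2')=6, C('3')=7, C('a')=8, C('b')=10
L[0]='1': occ=0, LF[0]=C('1')+0=3+0=3
L[1]='$': occ=0, LF[1]=C('$')+0=0+0=0
L[2]='a': occ=0, LF[2]=C('a')+0=8+0=8
L[3]='a': occ=1, LF[3]=C('a')+1=8+1=9
L[4]='3': occ=0, LF[4]=C('3')+0=7+0=7
L[5]='0': occ=0, LF[5]=C('0')+0=1+0=1
L[6]='b': occ=0, LF[6]=C('b')+0=10+0=10
L[7]='2': occ=0, LF[7]=C('2')+0=6+0=6
L[8]='1': occ=1, LF[8]=C('1')+1=3+1=4
L[9]='0': occ=1, LF[9]=C('0')+1=1+1=2
L[10]='1': occ=2, LF[10]=C('1')+2=3+2=5

Answer: 3 0 8 9 7 1 10 6 4 2 5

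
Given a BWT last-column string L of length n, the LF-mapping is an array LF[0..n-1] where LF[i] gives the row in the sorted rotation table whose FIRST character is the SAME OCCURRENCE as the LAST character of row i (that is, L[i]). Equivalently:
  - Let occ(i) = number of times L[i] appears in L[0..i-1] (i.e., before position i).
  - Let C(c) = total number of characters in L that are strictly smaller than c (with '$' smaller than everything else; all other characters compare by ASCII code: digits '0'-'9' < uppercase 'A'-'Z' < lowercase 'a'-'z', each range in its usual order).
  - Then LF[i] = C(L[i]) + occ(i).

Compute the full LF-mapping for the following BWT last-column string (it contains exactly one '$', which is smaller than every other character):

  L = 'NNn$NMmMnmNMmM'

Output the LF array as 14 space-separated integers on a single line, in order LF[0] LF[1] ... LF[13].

Char counts: '$':1, 'M':4, 'N':4, 'm':3, 'n':2
C (first-col start): C('$')=0, C('M')=1, C('N')=5, C('m')=9, C('n')=12
L[0]='N': occ=0, LF[0]=C('N')+0=5+0=5
L[1]='N': occ=1, LF[1]=C('N')+1=5+1=6
L[2]='n': occ=0, LF[2]=C('n')+0=12+0=12
L[3]='$': occ=0, LF[3]=C('$')+0=0+0=0
L[4]='N': occ=2, LF[4]=C('N')+2=5+2=7
L[5]='M': occ=0, LF[5]=C('M')+0=1+0=1
L[6]='m': occ=0, LF[6]=C('m')+0=9+0=9
L[7]='M': occ=1, LF[7]=C('M')+1=1+1=2
L[8]='n': occ=1, LF[8]=C('n')+1=12+1=13
L[9]='m': occ=1, LF[9]=C('m')+1=9+1=10
L[10]='N': occ=3, LF[10]=C('N')+3=5+3=8
L[11]='M': occ=2, LF[11]=C('M')+2=1+2=3
L[12]='m': occ=2, LF[12]=C('m')+2=9+2=11
L[13]='M': occ=3, LF[13]=C('M')+3=1+3=4

Answer: 5 6 12 0 7 1 9 2 13 10 8 3 11 4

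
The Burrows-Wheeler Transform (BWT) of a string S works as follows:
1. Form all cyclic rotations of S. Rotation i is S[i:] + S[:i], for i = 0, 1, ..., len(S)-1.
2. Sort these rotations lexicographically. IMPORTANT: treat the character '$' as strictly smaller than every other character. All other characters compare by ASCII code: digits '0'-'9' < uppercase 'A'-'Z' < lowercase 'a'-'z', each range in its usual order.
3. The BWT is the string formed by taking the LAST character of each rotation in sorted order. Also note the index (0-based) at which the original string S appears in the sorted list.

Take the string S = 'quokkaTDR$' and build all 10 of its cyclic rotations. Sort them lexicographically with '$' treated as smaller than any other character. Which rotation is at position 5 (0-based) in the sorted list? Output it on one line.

Answer: kaTDR$quok

Derivation:
All 10 rotations (rotation i = S[i:]+S[:i]):
  rot[0] = quokkaTDR$
  rot[1] = uokkaTDR$q
  rot[2] = okkaTDR$qu
  rot[3] = kkaTDR$quo
  rot[4] = kaTDR$quok
  rot[5] = aTDR$quokk
  rot[6] = TDR$quokka
  rot[7] = DR$quokkaT
  rot[8] = R$quokkaTD
  rot[9] = $quokkaTDR
Sorted (with $ < everything):
  sorted[0] = $quokkaTDR
  sorted[1] = DR$quokkaT
  sorted[2] = R$quokkaTD
  sorted[3] = TDR$quokka
  sorted[4] = aTDR$quokk
  sorted[5] = kaTDR$quok
  sorted[6] = kkaTDR$quo
  sorted[7] = okkaTDR$qu
  sorted[8] = quokkaTDR$
  sorted[9] = uokkaTDR$q
sorted[5] = kaTDR$quok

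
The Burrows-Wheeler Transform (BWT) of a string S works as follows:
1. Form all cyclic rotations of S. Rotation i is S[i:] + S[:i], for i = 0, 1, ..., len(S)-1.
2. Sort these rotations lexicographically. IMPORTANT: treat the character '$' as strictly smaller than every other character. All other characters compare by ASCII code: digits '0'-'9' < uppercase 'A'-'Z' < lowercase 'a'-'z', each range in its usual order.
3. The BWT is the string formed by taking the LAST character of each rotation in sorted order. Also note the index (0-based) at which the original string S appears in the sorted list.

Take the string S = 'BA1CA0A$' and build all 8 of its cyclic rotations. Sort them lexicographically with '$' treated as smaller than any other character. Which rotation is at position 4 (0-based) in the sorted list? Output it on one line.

Answer: A0A$BA1C

Derivation:
All 8 rotations (rotation i = S[i:]+S[:i]):
  rot[0] = BA1CA0A$
  rot[1] = A1CA0A$B
  rot[2] = 1CA0A$BA
  rot[3] = CA0A$BA1
  rot[4] = A0A$BA1C
  rot[5] = 0A$BA1CA
  rot[6] = A$BA1CA0
  rot[7] = $BA1CA0A
Sorted (with $ < everything):
  sorted[0] = $BA1CA0A
  sorted[1] = 0A$BA1CA
  sorted[2] = 1CA0A$BA
  sorted[3] = A$BA1CA0
  sorted[4] = A0A$BA1C
  sorted[5] = A1CA0A$B
  sorted[6] = BA1CA0A$
  sorted[7] = CA0A$BA1
sorted[4] = A0A$BA1C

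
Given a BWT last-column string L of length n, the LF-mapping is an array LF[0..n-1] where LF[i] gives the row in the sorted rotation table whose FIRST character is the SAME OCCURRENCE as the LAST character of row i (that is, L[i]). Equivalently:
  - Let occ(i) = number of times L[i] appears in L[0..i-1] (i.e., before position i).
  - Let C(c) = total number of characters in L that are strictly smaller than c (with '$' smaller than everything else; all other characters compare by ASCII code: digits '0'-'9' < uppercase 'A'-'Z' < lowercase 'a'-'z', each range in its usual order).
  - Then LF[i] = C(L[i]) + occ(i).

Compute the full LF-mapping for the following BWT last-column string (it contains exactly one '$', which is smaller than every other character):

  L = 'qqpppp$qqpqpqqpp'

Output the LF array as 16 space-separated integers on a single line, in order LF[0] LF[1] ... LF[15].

Answer: 9 10 1 2 3 4 0 11 12 5 13 6 14 15 7 8

Derivation:
Char counts: '$':1, 'p':8, 'q':7
C (first-col start): C('$')=0, C('p')=1, C('q')=9
L[0]='q': occ=0, LF[0]=C('q')+0=9+0=9
L[1]='q': occ=1, LF[1]=C('q')+1=9+1=10
L[2]='p': occ=0, LF[2]=C('p')+0=1+0=1
L[3]='p': occ=1, LF[3]=C('p')+1=1+1=2
L[4]='p': occ=2, LF[4]=C('p')+2=1+2=3
L[5]='p': occ=3, LF[5]=C('p')+3=1+3=4
L[6]='$': occ=0, LF[6]=C('$')+0=0+0=0
L[7]='q': occ=2, LF[7]=C('q')+2=9+2=11
L[8]='q': occ=3, LF[8]=C('q')+3=9+3=12
L[9]='p': occ=4, LF[9]=C('p')+4=1+4=5
L[10]='q': occ=4, LF[10]=C('q')+4=9+4=13
L[11]='p': occ=5, LF[11]=C('p')+5=1+5=6
L[12]='q': occ=5, LF[12]=C('q')+5=9+5=14
L[13]='q': occ=6, LF[13]=C('q')+6=9+6=15
L[14]='p': occ=6, LF[14]=C('p')+6=1+6=7
L[15]='p': occ=7, LF[15]=C('p')+7=1+7=8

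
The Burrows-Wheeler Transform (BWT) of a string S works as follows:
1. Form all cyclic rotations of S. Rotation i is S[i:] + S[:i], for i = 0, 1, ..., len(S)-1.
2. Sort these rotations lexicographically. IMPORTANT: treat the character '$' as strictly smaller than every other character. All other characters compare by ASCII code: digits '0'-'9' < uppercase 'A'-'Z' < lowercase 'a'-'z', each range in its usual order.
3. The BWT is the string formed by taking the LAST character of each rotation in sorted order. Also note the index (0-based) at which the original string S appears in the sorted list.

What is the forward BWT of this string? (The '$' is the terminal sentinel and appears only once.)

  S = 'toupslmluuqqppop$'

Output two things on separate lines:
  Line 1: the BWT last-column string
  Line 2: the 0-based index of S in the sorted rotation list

All 17 rotations (rotation i = S[i:]+S[:i]):
  rot[0] = toupslmluuqqppop$
  rot[1] = oupslmluuqqppop$t
  rot[2] = upslmluuqqppop$to
  rot[3] = pslmluuqqppop$tou
  rot[4] = slmluuqqppop$toup
  rot[5] = lmluuqqppop$toups
  rot[6] = mluuqqppop$toupsl
  rot[7] = luuqqppop$toupslm
  rot[8] = uuqqppop$toupslml
  rot[9] = uqqppop$toupslmlu
  rot[10] = qqppop$toupslmluu
  rot[11] = qppop$toupslmluuq
  rot[12] = ppop$toupslmluuqq
  rot[13] = pop$toupslmluuqqp
  rot[14] = op$toupslmluuqqpp
  rot[15] = p$toupslmluuqqppo
  rot[16] = $toupslmluuqqppop
Sorted (with $ < everything):
  sorted[0] = $toupslmluuqqppop  (last char: 'p')
  sorted[1] = lmluuqqppop$toups  (last char: 's')
  sorted[2] = luuqqppop$toupslm  (last char: 'm')
  sorted[3] = mluuqqppop$toupsl  (last char: 'l')
  sorted[4] = op$toupslmluuqqpp  (last char: 'p')
  sorted[5] = oupslmluuqqppop$t  (last char: 't')
  sorted[6] = p$toupslmluuqqppo  (last char: 'o')
  sorted[7] = pop$toupslmluuqqp  (last char: 'p')
  sorted[8] = ppop$toupslmluuqq  (last char: 'q')
  sorted[9] = pslmluuqqppop$tou  (last char: 'u')
  sorted[10] = qppop$toupslmluuq  (last char: 'q')
  sorted[11] = qqppop$toupslmluu  (last char: 'u')
  sorted[12] = slmluuqqppop$toup  (last char: 'p')
  sorted[13] = toupslmluuqqppop$  (last char: '$')
  sorted[14] = upslmluuqqppop$to  (last char: 'o')
  sorted[15] = uqqppop$toupslmlu  (last char: 'u')
  sorted[16] = uuqqppop$toupslml  (last char: 'l')
Last column: psmlptopququp$oul
Original string S is at sorted index 13

Answer: psmlptopququp$oul
13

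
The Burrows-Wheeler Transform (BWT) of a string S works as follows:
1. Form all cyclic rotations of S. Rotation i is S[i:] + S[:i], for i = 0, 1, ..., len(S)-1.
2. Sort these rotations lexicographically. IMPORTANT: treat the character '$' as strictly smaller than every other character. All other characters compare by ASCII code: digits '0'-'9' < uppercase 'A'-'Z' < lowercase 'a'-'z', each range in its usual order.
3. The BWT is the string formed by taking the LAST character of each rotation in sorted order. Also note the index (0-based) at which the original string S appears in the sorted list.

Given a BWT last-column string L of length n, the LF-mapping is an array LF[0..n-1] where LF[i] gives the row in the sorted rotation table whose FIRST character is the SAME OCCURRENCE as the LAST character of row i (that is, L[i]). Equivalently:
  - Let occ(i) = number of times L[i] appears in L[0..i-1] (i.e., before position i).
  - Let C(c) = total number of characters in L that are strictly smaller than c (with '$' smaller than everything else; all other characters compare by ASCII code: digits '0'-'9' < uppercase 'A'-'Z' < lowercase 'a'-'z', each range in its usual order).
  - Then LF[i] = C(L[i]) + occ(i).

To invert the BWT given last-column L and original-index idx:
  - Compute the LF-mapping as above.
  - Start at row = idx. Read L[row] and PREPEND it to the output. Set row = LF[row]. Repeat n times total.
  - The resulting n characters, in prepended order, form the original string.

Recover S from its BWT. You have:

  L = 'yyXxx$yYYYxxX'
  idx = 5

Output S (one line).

LF mapping: 10 11 1 6 7 0 12 3 4 5 8 9 2
Walk LF starting at row 5, prepending L[row]:
  step 1: row=5, L[5]='$', prepend. Next row=LF[5]=0
  step 2: row=0, L[0]='y', prepend. Next row=LF[0]=10
  step 3: row=10, L[10]='x', prepend. Next row=LF[10]=8
  step 4: row=8, L[8]='Y', prepend. Next row=LF[8]=4
  step 5: row=4, L[4]='x', prepend. Next row=LF[4]=7
  step 6: row=7, L[7]='Y', prepend. Next row=LF[7]=3
  step 7: row=3, L[3]='x', prepend. Next row=LF[3]=6
  step 8: row=6, L[6]='y', prepend. Next row=LF[6]=12
  step 9: row=12, L[12]='X', prepend. Next row=LF[12]=2
  step 10: row=2, L[2]='X', prepend. Next row=LF[2]=1
  step 11: row=1, L[1]='y', prepend. Next row=LF[1]=11
  step 12: row=11, L[11]='x', prepend. Next row=LF[11]=9
  step 13: row=9, L[9]='Y', prepend. Next row=LF[9]=5
Reversed output: YxyXXyxYxYxy$

Answer: YxyXXyxYxYxy$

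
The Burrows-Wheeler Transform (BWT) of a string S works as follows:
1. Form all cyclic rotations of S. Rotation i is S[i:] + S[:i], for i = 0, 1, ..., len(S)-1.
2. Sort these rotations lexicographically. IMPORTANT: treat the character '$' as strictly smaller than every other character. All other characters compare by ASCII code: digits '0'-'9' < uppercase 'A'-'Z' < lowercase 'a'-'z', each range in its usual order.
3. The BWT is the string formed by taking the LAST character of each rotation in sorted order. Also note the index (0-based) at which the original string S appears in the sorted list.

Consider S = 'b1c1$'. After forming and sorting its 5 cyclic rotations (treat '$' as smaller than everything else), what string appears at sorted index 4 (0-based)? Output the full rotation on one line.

Answer: c1$b1

Derivation:
All 5 rotations (rotation i = S[i:]+S[:i]):
  rot[0] = b1c1$
  rot[1] = 1c1$b
  rot[2] = c1$b1
  rot[3] = 1$b1c
  rot[4] = $b1c1
Sorted (with $ < everything):
  sorted[0] = $b1c1
  sorted[1] = 1$b1c
  sorted[2] = 1c1$b
  sorted[3] = b1c1$
  sorted[4] = c1$b1
sorted[4] = c1$b1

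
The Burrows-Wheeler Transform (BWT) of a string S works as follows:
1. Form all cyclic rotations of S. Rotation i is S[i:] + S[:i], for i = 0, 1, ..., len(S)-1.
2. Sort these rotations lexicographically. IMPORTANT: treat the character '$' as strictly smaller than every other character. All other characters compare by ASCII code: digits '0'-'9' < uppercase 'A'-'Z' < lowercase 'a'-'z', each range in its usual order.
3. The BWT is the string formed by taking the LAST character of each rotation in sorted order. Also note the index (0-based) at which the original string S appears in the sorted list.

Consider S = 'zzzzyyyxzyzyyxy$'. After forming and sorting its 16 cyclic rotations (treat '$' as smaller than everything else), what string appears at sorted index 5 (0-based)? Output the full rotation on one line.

Answer: yxzyzyyxy$zzzzyy

Derivation:
All 16 rotations (rotation i = S[i:]+S[:i]):
  rot[0] = zzzzyyyxzyzyyxy$
  rot[1] = zzzyyyxzyzyyxy$z
  rot[2] = zzyyyxzyzyyxy$zz
  rot[3] = zyyyxzyzyyxy$zzz
  rot[4] = yyyxzyzyyxy$zzzz
  rot[5] = yyxzyzyyxy$zzzzy
  rot[6] = yxzyzyyxy$zzzzyy
  rot[7] = xzyzyyxy$zzzzyyy
  rot[8] = zyzyyxy$zzzzyyyx
  rot[9] = yzyyxy$zzzzyyyxz
  rot[10] = zyyxy$zzzzyyyxzy
  rot[11] = yyxy$zzzzyyyxzyz
  rot[12] = yxy$zzzzyyyxzyzy
  rot[13] = xy$zzzzyyyxzyzyy
  rot[14] = y$zzzzyyyxzyzyyx
  rot[15] = $zzzzyyyxzyzyyxy
Sorted (with $ < everything):
  sorted[0] = $zzzzyyyxzyzyyxy
  sorted[1] = xy$zzzzyyyxzyzyy
  sorted[2] = xzyzyyxy$zzzzyyy
  sorted[3] = y$zzzzyyyxzyzyyx
  sorted[4] = yxy$zzzzyyyxzyzy
  sorted[5] = yxzyzyyxy$zzzzyy
  sorted[6] = yyxy$zzzzyyyxzyz
  sorted[7] = yyxzyzyyxy$zzzzy
  sorted[8] = yyyxzyzyyxy$zzzz
  sorted[9] = yzyyxy$zzzzyyyxz
  sorted[10] = zyyxy$zzzzyyyxzy
  sorted[11] = zyyyxzyzyyxy$zzz
  sorted[12] = zyzyyxy$zzzzyyyx
  sorted[13] = zzyyyxzyzyyxy$zz
  sorted[14] = zzzyyyxzyzyyxy$z
  sorted[15] = zzzzyyyxzyzyyxy$
sorted[5] = yxzyzyyxy$zzzzyy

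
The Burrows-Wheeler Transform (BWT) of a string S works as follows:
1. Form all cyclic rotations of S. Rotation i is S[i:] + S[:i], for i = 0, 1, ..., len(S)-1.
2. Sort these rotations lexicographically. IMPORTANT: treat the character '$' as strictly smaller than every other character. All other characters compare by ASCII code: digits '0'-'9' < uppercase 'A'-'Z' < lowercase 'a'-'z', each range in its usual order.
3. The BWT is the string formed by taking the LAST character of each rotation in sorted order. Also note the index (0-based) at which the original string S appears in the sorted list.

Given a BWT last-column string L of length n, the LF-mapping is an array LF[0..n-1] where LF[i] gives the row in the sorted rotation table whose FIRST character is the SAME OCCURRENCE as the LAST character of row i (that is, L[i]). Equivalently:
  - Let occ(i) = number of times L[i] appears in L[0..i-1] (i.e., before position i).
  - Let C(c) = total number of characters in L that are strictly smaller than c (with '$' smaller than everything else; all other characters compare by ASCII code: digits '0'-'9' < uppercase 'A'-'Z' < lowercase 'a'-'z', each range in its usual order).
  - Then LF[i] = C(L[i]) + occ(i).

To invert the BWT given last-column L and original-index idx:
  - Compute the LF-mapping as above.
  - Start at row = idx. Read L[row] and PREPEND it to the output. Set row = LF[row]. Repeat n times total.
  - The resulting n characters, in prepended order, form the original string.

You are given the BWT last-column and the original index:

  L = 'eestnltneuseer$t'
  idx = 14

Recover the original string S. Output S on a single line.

LF mapping: 1 2 10 12 7 6 13 8 3 15 11 4 5 9 0 14
Walk LF starting at row 14, prepending L[row]:
  step 1: row=14, L[14]='$', prepend. Next row=LF[14]=0
  step 2: row=0, L[0]='e', prepend. Next row=LF[0]=1
  step 3: row=1, L[1]='e', prepend. Next row=LF[1]=2
  step 4: row=2, L[2]='s', prepend. Next row=LF[2]=10
  step 5: row=10, L[10]='s', prepend. Next row=LF[10]=11
  step 6: row=11, L[11]='e', prepend. Next row=LF[11]=4
  step 7: row=4, L[4]='n', prepend. Next row=LF[4]=7
  step 8: row=7, L[7]='n', prepend. Next row=LF[7]=8
  step 9: row=8, L[8]='e', prepend. Next row=LF[8]=3
  step 10: row=3, L[3]='t', prepend. Next row=LF[3]=12
  step 11: row=12, L[12]='e', prepend. Next row=LF[12]=5
  step 12: row=5, L[5]='l', prepend. Next row=LF[5]=6
  step 13: row=6, L[6]='t', prepend. Next row=LF[6]=13
  step 14: row=13, L[13]='r', prepend. Next row=LF[13]=9
  step 15: row=9, L[9]='u', prepend. Next row=LF[9]=15
  step 16: row=15, L[15]='t', prepend. Next row=LF[15]=14
Reversed output: turtletennessee$

Answer: turtletennessee$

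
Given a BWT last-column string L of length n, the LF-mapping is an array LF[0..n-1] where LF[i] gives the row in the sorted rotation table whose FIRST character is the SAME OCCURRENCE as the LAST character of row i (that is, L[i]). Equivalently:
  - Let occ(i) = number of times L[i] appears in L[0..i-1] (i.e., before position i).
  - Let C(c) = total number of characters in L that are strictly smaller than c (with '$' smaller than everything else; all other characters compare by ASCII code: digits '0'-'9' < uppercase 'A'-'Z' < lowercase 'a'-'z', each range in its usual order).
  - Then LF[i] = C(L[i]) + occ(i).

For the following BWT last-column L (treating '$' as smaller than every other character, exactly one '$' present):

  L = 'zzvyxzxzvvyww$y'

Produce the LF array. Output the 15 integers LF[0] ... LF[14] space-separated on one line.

Char counts: '$':1, 'v':3, 'w':2, 'x':2, 'y':3, 'z':4
C (first-col start): C('$')=0, C('v')=1, C('w')=4, C('x')=6, C('y')=8, C('z')=11
L[0]='z': occ=0, LF[0]=C('z')+0=11+0=11
L[1]='z': occ=1, LF[1]=C('z')+1=11+1=12
L[2]='v': occ=0, LF[2]=C('v')+0=1+0=1
L[3]='y': occ=0, LF[3]=C('y')+0=8+0=8
L[4]='x': occ=0, LF[4]=C('x')+0=6+0=6
L[5]='z': occ=2, LF[5]=C('z')+2=11+2=13
L[6]='x': occ=1, LF[6]=C('x')+1=6+1=7
L[7]='z': occ=3, LF[7]=C('z')+3=11+3=14
L[8]='v': occ=1, LF[8]=C('v')+1=1+1=2
L[9]='v': occ=2, LF[9]=C('v')+2=1+2=3
L[10]='y': occ=1, LF[10]=C('y')+1=8+1=9
L[11]='w': occ=0, LF[11]=C('w')+0=4+0=4
L[12]='w': occ=1, LF[12]=C('w')+1=4+1=5
L[13]='$': occ=0, LF[13]=C('$')+0=0+0=0
L[14]='y': occ=2, LF[14]=C('y')+2=8+2=10

Answer: 11 12 1 8 6 13 7 14 2 3 9 4 5 0 10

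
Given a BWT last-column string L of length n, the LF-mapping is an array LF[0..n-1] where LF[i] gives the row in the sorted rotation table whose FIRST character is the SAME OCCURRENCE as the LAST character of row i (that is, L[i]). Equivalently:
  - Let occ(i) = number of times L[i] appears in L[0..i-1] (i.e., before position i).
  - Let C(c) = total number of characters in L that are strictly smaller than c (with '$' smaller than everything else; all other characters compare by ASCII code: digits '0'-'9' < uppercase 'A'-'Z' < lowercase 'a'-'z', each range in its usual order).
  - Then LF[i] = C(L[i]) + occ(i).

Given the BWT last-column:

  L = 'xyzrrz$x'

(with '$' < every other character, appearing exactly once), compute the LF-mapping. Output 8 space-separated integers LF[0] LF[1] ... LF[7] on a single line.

Char counts: '$':1, 'r':2, 'x':2, 'y':1, 'z':2
C (first-col start): C('$')=0, C('r')=1, C('x')=3, C('y')=5, C('z')=6
L[0]='x': occ=0, LF[0]=C('x')+0=3+0=3
L[1]='y': occ=0, LF[1]=C('y')+0=5+0=5
L[2]='z': occ=0, LF[2]=C('z')+0=6+0=6
L[3]='r': occ=0, LF[3]=C('r')+0=1+0=1
L[4]='r': occ=1, LF[4]=C('r')+1=1+1=2
L[5]='z': occ=1, LF[5]=C('z')+1=6+1=7
L[6]='$': occ=0, LF[6]=C('$')+0=0+0=0
L[7]='x': occ=1, LF[7]=C('x')+1=3+1=4

Answer: 3 5 6 1 2 7 0 4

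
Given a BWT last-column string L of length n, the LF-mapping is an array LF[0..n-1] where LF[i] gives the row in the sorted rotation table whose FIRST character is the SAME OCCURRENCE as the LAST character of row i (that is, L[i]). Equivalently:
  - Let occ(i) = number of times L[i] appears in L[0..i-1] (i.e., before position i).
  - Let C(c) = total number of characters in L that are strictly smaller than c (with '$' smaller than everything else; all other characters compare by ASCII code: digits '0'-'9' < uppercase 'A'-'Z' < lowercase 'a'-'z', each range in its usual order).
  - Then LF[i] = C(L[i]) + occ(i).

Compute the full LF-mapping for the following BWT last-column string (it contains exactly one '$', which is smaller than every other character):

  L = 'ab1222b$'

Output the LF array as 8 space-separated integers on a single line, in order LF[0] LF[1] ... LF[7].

Char counts: '$':1, '1':1, '2':3, 'a':1, 'b':2
C (first-col start): C('$')=0, C('1')=1, C('2')=2, C('a')=5, C('b')=6
L[0]='a': occ=0, LF[0]=C('a')+0=5+0=5
L[1]='b': occ=0, LF[1]=C('b')+0=6+0=6
L[2]='1': occ=0, LF[2]=C('1')+0=1+0=1
L[3]='2': occ=0, LF[3]=C('2')+0=2+0=2
L[4]='2': occ=1, LF[4]=C('2')+1=2+1=3
L[5]='2': occ=2, LF[5]=C('2')+2=2+2=4
L[6]='b': occ=1, LF[6]=C('b')+1=6+1=7
L[7]='$': occ=0, LF[7]=C('$')+0=0+0=0

Answer: 5 6 1 2 3 4 7 0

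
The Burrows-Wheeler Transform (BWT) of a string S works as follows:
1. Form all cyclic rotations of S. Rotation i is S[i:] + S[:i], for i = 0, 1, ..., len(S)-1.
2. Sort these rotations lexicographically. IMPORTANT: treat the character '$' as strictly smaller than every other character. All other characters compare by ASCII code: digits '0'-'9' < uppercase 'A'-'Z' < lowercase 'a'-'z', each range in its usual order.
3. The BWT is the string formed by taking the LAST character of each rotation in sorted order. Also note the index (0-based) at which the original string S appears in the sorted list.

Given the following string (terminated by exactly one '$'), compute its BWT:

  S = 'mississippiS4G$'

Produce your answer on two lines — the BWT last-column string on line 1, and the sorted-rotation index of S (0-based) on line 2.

Answer: GS4ipssm$pissii
8

Derivation:
All 15 rotations (rotation i = S[i:]+S[:i]):
  rot[0] = mississippiS4G$
  rot[1] = ississippiS4G$m
  rot[2] = ssissippiS4G$mi
  rot[3] = sissippiS4G$mis
  rot[4] = issippiS4G$miss
  rot[5] = ssippiS4G$missi
  rot[6] = sippiS4G$missis
  rot[7] = ippiS4G$mississ
  rot[8] = ppiS4G$mississi
  rot[9] = piS4G$mississip
  rot[10] = iS4G$mississipp
  rot[11] = S4G$mississippi
  rot[12] = 4G$mississippiS
  rot[13] = G$mississippiS4
  rot[14] = $mississippiS4G
Sorted (with $ < everything):
  sorted[0] = $mississippiS4G  (last char: 'G')
  sorted[1] = 4G$mississippiS  (last char: 'S')
  sorted[2] = G$mississippiS4  (last char: '4')
  sorted[3] = S4G$mississippi  (last char: 'i')
  sorted[4] = iS4G$mississipp  (last char: 'p')
  sorted[5] = ippiS4G$mississ  (last char: 's')
  sorted[6] = issippiS4G$miss  (last char: 's')
  sorted[7] = ississippiS4G$m  (last char: 'm')
  sorted[8] = mississippiS4G$  (last char: '$')
  sorted[9] = piS4G$mississip  (last char: 'p')
  sorted[10] = ppiS4G$mississi  (last char: 'i')
  sorted[11] = sippiS4G$missis  (last char: 's')
  sorted[12] = sissippiS4G$mis  (last char: 's')
  sorted[13] = ssippiS4G$missi  (last char: 'i')
  sorted[14] = ssissippiS4G$mi  (last char: 'i')
Last column: GS4ipssm$pissii
Original string S is at sorted index 8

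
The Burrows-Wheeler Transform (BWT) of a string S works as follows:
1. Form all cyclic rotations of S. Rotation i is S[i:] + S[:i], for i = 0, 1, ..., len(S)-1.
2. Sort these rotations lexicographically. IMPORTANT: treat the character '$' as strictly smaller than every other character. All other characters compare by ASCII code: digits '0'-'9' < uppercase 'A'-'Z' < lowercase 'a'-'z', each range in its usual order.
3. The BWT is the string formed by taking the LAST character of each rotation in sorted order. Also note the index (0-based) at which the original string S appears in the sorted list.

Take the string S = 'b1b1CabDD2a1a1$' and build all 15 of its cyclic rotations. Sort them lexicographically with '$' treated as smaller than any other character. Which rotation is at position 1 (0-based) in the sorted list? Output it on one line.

Answer: 1$b1b1CabDD2a1a

Derivation:
All 15 rotations (rotation i = S[i:]+S[:i]):
  rot[0] = b1b1CabDD2a1a1$
  rot[1] = 1b1CabDD2a1a1$b
  rot[2] = b1CabDD2a1a1$b1
  rot[3] = 1CabDD2a1a1$b1b
  rot[4] = CabDD2a1a1$b1b1
  rot[5] = abDD2a1a1$b1b1C
  rot[6] = bDD2a1a1$b1b1Ca
  rot[7] = DD2a1a1$b1b1Cab
  rot[8] = D2a1a1$b1b1CabD
  rot[9] = 2a1a1$b1b1CabDD
  rot[10] = a1a1$b1b1CabDD2
  rot[11] = 1a1$b1b1CabDD2a
  rot[12] = a1$b1b1CabDD2a1
  rot[13] = 1$b1b1CabDD2a1a
  rot[14] = $b1b1CabDD2a1a1
Sorted (with $ < everything):
  sorted[0] = $b1b1CabDD2a1a1
  sorted[1] = 1$b1b1CabDD2a1a
  sorted[2] = 1CabDD2a1a1$b1b
  sorted[3] = 1a1$b1b1CabDD2a
  sorted[4] = 1b1CabDD2a1a1$b
  sorted[5] = 2a1a1$b1b1CabDD
  sorted[6] = CabDD2a1a1$b1b1
  sorted[7] = D2a1a1$b1b1CabD
  sorted[8] = DD2a1a1$b1b1Cab
  sorted[9] = a1$b1b1CabDD2a1
  sorted[10] = a1a1$b1b1CabDD2
  sorted[11] = abDD2a1a1$b1b1C
  sorted[12] = b1CabDD2a1a1$b1
  sorted[13] = b1b1CabDD2a1a1$
  sorted[14] = bDD2a1a1$b1b1Ca
sorted[1] = 1$b1b1CabDD2a1a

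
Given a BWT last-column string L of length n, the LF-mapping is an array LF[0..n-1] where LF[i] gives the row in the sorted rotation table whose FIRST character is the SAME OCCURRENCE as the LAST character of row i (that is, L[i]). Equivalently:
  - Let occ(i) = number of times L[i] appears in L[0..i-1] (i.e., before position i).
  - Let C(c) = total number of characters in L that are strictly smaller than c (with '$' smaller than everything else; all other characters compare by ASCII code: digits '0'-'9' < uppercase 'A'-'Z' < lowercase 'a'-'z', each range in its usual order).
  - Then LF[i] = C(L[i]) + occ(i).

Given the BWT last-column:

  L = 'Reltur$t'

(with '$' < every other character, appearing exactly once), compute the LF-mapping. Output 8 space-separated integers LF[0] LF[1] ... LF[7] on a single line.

Char counts: '$':1, 'R':1, 'e':1, 'l':1, 'r':1, 't':2, 'u':1
C (first-col start): C('$')=0, C('R')=1, C('e')=2, C('l')=3, C('r')=4, C('t')=5, C('u')=7
L[0]='R': occ=0, LF[0]=C('R')+0=1+0=1
L[1]='e': occ=0, LF[1]=C('e')+0=2+0=2
L[2]='l': occ=0, LF[2]=C('l')+0=3+0=3
L[3]='t': occ=0, LF[3]=C('t')+0=5+0=5
L[4]='u': occ=0, LF[4]=C('u')+0=7+0=7
L[5]='r': occ=0, LF[5]=C('r')+0=4+0=4
L[6]='$': occ=0, LF[6]=C('$')+0=0+0=0
L[7]='t': occ=1, LF[7]=C('t')+1=5+1=6

Answer: 1 2 3 5 7 4 0 6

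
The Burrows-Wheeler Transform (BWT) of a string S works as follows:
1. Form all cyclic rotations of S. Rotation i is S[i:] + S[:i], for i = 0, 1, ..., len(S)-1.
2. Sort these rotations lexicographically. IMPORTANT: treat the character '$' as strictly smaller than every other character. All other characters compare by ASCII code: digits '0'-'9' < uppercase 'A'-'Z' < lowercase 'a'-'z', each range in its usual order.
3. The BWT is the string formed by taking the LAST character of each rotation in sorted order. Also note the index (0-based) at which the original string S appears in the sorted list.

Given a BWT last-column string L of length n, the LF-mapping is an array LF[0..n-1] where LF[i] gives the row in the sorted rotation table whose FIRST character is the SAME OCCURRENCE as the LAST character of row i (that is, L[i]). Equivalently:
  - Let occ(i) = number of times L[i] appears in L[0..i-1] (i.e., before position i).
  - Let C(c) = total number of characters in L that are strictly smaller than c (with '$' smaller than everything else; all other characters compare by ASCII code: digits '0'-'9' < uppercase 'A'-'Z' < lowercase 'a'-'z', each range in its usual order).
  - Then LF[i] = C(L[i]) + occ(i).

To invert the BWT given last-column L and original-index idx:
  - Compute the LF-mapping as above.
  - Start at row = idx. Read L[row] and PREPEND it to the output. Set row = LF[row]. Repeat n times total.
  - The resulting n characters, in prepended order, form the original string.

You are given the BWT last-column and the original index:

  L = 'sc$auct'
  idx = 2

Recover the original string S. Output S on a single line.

LF mapping: 4 2 0 1 6 3 5
Walk LF starting at row 2, prepending L[row]:
  step 1: row=2, L[2]='$', prepend. Next row=LF[2]=0
  step 2: row=0, L[0]='s', prepend. Next row=LF[0]=4
  step 3: row=4, L[4]='u', prepend. Next row=LF[4]=6
  step 4: row=6, L[6]='t', prepend. Next row=LF[6]=5
  step 5: row=5, L[5]='c', prepend. Next row=LF[5]=3
  step 6: row=3, L[3]='a', prepend. Next row=LF[3]=1
  step 7: row=1, L[1]='c', prepend. Next row=LF[1]=2
Reversed output: cactus$

Answer: cactus$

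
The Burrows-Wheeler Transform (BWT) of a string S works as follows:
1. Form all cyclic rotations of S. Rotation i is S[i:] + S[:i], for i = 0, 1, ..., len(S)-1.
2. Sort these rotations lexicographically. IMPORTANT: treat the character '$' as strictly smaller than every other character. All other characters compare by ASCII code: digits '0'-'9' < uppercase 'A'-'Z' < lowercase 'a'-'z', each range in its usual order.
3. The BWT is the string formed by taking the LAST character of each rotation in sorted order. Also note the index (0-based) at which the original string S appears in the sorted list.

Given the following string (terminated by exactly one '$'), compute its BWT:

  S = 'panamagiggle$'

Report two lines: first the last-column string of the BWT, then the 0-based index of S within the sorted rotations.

All 13 rotations (rotation i = S[i:]+S[:i]):
  rot[0] = panamagiggle$
  rot[1] = anamagiggle$p
  rot[2] = namagiggle$pa
  rot[3] = amagiggle$pan
  rot[4] = magiggle$pana
  rot[5] = agiggle$panam
  rot[6] = giggle$panama
  rot[7] = iggle$panamag
  rot[8] = ggle$panamagi
  rot[9] = gle$panamagig
  rot[10] = le$panamagigg
  rot[11] = e$panamagiggl
  rot[12] = $panamagiggle
Sorted (with $ < everything):
  sorted[0] = $panamagiggle  (last char: 'e')
  sorted[1] = agiggle$panam  (last char: 'm')
  sorted[2] = amagiggle$pan  (last char: 'n')
  sorted[3] = anamagiggle$p  (last char: 'p')
  sorted[4] = e$panamagiggl  (last char: 'l')
  sorted[5] = ggle$panamagi  (last char: 'i')
  sorted[6] = giggle$panama  (last char: 'a')
  sorted[7] = gle$panamagig  (last char: 'g')
  sorted[8] = iggle$panamag  (last char: 'g')
  sorted[9] = le$panamagigg  (last char: 'g')
  sorted[10] = magiggle$pana  (last char: 'a')
  sorted[11] = namagiggle$pa  (last char: 'a')
  sorted[12] = panamagiggle$  (last char: '$')
Last column: emnpliagggaa$
Original string S is at sorted index 12

Answer: emnpliagggaa$
12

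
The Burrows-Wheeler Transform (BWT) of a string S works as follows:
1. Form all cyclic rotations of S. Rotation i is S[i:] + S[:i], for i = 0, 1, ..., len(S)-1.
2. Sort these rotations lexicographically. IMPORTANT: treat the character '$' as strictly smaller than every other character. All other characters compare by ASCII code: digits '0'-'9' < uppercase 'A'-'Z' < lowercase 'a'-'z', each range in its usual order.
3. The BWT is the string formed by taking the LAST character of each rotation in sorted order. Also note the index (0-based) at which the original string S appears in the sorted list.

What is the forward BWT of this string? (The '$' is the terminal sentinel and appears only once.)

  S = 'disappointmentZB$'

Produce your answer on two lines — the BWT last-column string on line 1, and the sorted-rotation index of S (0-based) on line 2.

All 17 rotations (rotation i = S[i:]+S[:i]):
  rot[0] = disappointmentZB$
  rot[1] = isappointmentZB$d
  rot[2] = sappointmentZB$di
  rot[3] = appointmentZB$dis
  rot[4] = ppointmentZB$disa
  rot[5] = pointmentZB$disap
  rot[6] = ointmentZB$disapp
  rot[7] = intmentZB$disappo
  rot[8] = ntmentZB$disappoi
  rot[9] = tmentZB$disappoin
  rot[10] = mentZB$disappoint
  rot[11] = entZB$disappointm
  rot[12] = ntZB$disappointme
  rot[13] = tZB$disappointmen
  rot[14] = ZB$disappointment
  rot[15] = B$disappointmentZ
  rot[16] = $disappointmentZB
Sorted (with $ < everything):
  sorted[0] = $disappointmentZB  (last char: 'B')
  sorted[1] = B$disappointmentZ  (last char: 'Z')
  sorted[2] = ZB$disappointment  (last char: 't')
  sorted[3] = appointmentZB$dis  (last char: 's')
  sorted[4] = disappointmentZB$  (last char: '$')
  sorted[5] = entZB$disappointm  (last char: 'm')
  sorted[6] = intmentZB$disappo  (last char: 'o')
  sorted[7] = isappointmentZB$d  (last char: 'd')
  sorted[8] = mentZB$disappoint  (last char: 't')
  sorted[9] = ntZB$disappointme  (last char: 'e')
  sorted[10] = ntmentZB$disappoi  (last char: 'i')
  sorted[11] = ointmentZB$disapp  (last char: 'p')
  sorted[12] = pointmentZB$disap  (last char: 'p')
  sorted[13] = ppointmentZB$disa  (last char: 'a')
  sorted[14] = sappointmentZB$di  (last char: 'i')
  sorted[15] = tZB$disappointmen  (last char: 'n')
  sorted[16] = tmentZB$disappoin  (last char: 'n')
Last column: BZts$modteippainn
Original string S is at sorted index 4

Answer: BZts$modteippainn
4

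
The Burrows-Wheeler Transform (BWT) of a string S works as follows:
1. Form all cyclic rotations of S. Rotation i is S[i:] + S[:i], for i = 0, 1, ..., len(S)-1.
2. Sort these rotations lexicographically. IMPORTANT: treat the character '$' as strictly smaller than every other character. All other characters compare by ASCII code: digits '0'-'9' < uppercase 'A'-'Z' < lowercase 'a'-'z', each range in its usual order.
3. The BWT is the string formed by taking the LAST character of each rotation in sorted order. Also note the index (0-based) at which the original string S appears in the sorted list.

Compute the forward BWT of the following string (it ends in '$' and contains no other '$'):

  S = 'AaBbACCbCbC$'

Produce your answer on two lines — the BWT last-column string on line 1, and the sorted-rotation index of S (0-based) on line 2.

Answer: Cb$abAbCABCC
2

Derivation:
All 12 rotations (rotation i = S[i:]+S[:i]):
  rot[0] = AaBbACCbCbC$
  rot[1] = aBbACCbCbC$A
  rot[2] = BbACCbCbC$Aa
  rot[3] = bACCbCbC$AaB
  rot[4] = ACCbCbC$AaBb
  rot[5] = CCbCbC$AaBbA
  rot[6] = CbCbC$AaBbAC
  rot[7] = bCbC$AaBbACC
  rot[8] = CbC$AaBbACCb
  rot[9] = bC$AaBbACCbC
  rot[10] = C$AaBbACCbCb
  rot[11] = $AaBbACCbCbC
Sorted (with $ < everything):
  sorted[0] = $AaBbACCbCbC  (last char: 'C')
  sorted[1] = ACCbCbC$AaBb  (last char: 'b')
  sorted[2] = AaBbACCbCbC$  (last char: '$')
  sorted[3] = BbACCbCbC$Aa  (last char: 'a')
  sorted[4] = C$AaBbACCbCb  (last char: 'b')
  sorted[5] = CCbCbC$AaBbA  (last char: 'A')
  sorted[6] = CbC$AaBbACCb  (last char: 'b')
  sorted[7] = CbCbC$AaBbAC  (last char: 'C')
  sorted[8] = aBbACCbCbC$A  (last char: 'A')
  sorted[9] = bACCbCbC$AaB  (last char: 'B')
  sorted[10] = bC$AaBbACCbC  (last char: 'C')
  sorted[11] = bCbC$AaBbACC  (last char: 'C')
Last column: Cb$abAbCABCC
Original string S is at sorted index 2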